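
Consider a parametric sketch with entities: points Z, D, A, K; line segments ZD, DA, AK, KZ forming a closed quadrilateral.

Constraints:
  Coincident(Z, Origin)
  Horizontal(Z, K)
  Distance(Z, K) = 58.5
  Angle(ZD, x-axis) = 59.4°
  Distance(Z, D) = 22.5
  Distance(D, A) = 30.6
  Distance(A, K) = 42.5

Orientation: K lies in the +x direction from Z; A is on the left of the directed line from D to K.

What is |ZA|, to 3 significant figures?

51.8

Z is at the origin; Z and K share the same y with |ZK| = 58.5 and K in +x, so K = (58.5, 0). ZD runs at 59.4° with |ZD| = 22.5, so D = (11.5, 19.4). A is determined by |DA| = 30.6 and |AK| = 42.5 together: it lies at the intersection of circle(D, 30.6) and circle(K, 42.5). With |DK| = 50.9, the foot of the radical line on DK is 16.9 from D and the perpendicular offset is √(30.6² − 16.9²) = 25.5. Taking the left-of-DK solution: A = (36.8, 36.5).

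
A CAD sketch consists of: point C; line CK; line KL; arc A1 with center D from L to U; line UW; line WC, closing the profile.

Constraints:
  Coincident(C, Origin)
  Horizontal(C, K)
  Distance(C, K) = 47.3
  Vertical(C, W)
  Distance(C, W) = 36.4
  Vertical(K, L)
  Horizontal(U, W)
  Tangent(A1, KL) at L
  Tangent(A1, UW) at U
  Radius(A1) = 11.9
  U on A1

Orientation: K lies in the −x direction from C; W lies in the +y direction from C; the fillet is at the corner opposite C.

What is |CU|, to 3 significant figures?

50.8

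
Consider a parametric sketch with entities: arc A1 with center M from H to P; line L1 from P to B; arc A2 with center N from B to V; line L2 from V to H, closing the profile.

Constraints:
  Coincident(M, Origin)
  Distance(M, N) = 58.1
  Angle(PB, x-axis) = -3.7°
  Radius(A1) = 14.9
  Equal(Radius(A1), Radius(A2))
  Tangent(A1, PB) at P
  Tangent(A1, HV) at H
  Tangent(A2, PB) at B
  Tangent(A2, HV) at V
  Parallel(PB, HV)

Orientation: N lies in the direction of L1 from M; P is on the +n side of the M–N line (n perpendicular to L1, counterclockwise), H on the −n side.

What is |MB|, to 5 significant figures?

59.980

Tangency of A1 to both parallel lines with radius 14.9 puts P and H at M ± 14.9·n: P = (0.96153, 14.869), H = (-0.96153, -14.869). Equal radii place B and V the same way about N: B = N + 14.9·n = (58.940, 11.120), V = N − 14.9·n = (57.017, -18.618). Then |MB| = |B − M| = 59.980.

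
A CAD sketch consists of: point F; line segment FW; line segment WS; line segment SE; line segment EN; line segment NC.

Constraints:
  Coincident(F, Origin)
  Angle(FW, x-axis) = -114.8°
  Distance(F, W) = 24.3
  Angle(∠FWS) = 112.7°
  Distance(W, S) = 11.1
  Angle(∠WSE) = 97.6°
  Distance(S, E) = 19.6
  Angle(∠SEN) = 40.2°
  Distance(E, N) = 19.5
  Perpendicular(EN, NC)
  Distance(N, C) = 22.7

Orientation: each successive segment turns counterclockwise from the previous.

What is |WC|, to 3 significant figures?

17.9

∠SEN = 40.2° gives EN at 175° from the x-axis; with |EN| = 19.5, N = (-6.04, -17.2). The perpendicularity gives NC at right angles to EN, so NC runs at -95.3°; with |NC| = 22.7, C = (-8.13, -39.8). Then |WC| = |C − W| = 17.9.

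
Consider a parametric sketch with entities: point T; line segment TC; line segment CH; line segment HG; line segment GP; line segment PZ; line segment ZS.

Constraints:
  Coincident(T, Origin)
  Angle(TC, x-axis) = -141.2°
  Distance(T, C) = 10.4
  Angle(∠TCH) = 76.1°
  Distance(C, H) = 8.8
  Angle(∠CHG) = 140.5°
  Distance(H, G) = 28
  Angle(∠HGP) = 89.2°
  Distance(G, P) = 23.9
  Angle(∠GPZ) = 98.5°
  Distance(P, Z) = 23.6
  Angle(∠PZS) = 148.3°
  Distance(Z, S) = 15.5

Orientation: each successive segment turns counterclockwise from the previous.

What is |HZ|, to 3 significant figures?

27.4

T is at the origin; TC runs at -141.2° with length 10.4, so C = (-8.11, -6.52). ∠TCH = 76.1° gives CH at -37.3° from the x-axis; with |CH| = 8.8, H = (-1.10, -11.8). ∠CHG = 140.5° gives HG at 2.20° from the x-axis; with |HG| = 28.0, G = (26.9, -10.8). ∠HGP = 89.2° gives GP at 93.0° from the x-axis; with |GP| = 23.9, P = (25.6, 13.1). ∠GPZ = 98.5° gives PZ at 174° from the x-axis; with |PZ| = 23.6, Z = (2.13, 15.4). Then |HZ| = |Z − H| = 27.4.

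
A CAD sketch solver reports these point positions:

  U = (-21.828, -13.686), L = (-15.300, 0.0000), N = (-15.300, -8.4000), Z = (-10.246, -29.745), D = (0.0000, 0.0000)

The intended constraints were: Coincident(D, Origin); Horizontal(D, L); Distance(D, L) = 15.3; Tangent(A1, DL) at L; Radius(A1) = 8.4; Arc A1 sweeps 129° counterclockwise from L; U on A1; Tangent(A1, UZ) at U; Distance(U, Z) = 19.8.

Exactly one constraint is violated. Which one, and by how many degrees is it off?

Tangent(A1, UZ) at U — off by 3.20°.

D = (0.00, 0.00) ✓; D.y = 0.00, L.y = 0.00 ✓; |DL| = 15.30 ✓; ∠(NL, LD) = 90.00° ✓; |NL| = 8.400 ✓; bearing(N→U) − bearing(N→L) = 129.0° ✓; |NU| = 8.400 ✓; ∠(NU, UZ) = 93.20° ✗; |UZ| = 19.80 ✓.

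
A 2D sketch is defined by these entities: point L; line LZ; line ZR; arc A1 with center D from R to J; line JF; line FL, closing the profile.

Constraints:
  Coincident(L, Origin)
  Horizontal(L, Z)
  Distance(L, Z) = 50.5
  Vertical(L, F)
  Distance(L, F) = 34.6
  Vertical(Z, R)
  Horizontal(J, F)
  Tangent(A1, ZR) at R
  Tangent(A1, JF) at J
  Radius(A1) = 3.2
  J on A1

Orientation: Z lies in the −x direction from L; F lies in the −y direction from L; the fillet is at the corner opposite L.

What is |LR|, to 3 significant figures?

59.5

L is at the origin; L and Z share the same y with |LZ| = 50.5 and Z on the −x side, so Z = (-50.5, 0.00). L and F share the same x with |LF| = 34.6 and F on the −y side, so F = (0.00, -34.6). The virtual corner opposite L is at (-50.5, -34.6). Since A1 is tangent to ZR there, DR ⟂ ZR and A1 meets JF tangentially, so DJ is at right angles to JF, with radius 3.2, so the center D sits 3.2 in from both sides at D = (-47.3, -31.4). That places the tangent points at R = (-50.5, -31.4) on ZR and J = (-47.3, -34.6) on JF. Then |LR| = |R − L| = 59.5.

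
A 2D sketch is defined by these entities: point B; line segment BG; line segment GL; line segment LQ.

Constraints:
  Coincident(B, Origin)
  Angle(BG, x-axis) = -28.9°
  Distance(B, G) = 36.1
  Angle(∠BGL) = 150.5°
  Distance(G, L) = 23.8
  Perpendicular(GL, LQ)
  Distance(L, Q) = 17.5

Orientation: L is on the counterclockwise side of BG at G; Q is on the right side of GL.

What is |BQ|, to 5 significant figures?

65.526

B is at the origin; BG runs at -28.9° with length 36.1, so G = 36.1·(cos -28.9°, sin -28.9°) = (31.604, -17.446). ∠BGL = 150.5°, so GL runs at -28.9° + (180° − 150.5°) = 0.60000° from the x-axis; with |GL| = 23.8, L = G + 23.8·(cos 0.60000°, sin 0.60000°) = (55.403, -17.197). GL is perpendicular to LQ; with |LQ| = 17.5 on the right of GL, Q = L + 17.5·(0.010472, -0.99995) = (55.586, -34.696). Then |BQ| = |Q − B| = 65.526.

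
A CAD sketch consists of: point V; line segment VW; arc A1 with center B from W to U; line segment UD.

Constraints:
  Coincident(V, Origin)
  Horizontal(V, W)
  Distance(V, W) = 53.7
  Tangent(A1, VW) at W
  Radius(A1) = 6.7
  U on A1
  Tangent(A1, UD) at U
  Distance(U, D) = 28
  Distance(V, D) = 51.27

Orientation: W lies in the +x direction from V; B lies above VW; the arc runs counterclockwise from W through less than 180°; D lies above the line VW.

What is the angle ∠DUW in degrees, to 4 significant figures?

114.1°

V is at the origin; V and W share the same y with |VW| = 53.7 and W on the +x side, so W = (53.70, 0.000). The tangent condition forces BW to be normal to VW, so B = W + (0, 6.7) = (53.70, 6.700). Since BU ⟂ UD (tangency), |BD| = √(6.7² + 28.0²) = 28.79 regardless of where U sits on A1. So D lies on both circle(V, 51.27) and circle(B, 28.79); the above-VW intersection is D = (40.03, 32.04). U is the foot of the tangent from D: U = (58.69, 11.17).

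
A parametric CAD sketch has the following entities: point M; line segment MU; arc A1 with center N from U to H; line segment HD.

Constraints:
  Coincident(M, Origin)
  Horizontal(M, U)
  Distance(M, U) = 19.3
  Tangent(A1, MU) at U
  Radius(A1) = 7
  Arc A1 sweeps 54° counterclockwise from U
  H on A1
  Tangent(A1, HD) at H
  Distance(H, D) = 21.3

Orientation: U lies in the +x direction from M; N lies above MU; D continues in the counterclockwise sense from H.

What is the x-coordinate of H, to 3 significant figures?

25.0

M is at the origin; M and U share the same y with |MU| = 19.3 and U on the +x side, so U = (19.3, 0.00). The tangent condition forces NU to be normal to MU, so N = U + (0, 7) = (19.3, 7.00). On A1, U sits at bearing -90° from N; a 54° counterclockwise sweep puts H at bearing -36°, so H = N + 7.0·(cos -36°, sin -36°) = (25.0, 2.89). So H.x = 25.0.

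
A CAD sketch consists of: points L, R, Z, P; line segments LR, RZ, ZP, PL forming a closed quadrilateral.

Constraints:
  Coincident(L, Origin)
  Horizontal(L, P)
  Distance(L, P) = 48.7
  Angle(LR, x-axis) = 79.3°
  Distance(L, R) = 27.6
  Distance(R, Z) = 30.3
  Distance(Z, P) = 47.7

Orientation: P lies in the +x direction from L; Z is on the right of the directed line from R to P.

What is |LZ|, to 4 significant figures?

3.107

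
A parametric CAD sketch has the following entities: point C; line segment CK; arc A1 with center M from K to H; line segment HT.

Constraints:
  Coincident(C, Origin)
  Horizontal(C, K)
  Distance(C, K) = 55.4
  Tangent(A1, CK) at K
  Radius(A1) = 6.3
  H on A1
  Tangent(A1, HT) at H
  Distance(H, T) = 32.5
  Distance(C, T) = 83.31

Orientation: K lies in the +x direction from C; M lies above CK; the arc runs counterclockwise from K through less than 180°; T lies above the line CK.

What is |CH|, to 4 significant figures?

60.92

C is at the origin; CK is horizontal with |CK| = 55.4 and K on the +x side, so K = (55.40, 0.000). Since A1 is tangent to CK there, MK ⟂ CK, so M = K + (0, 6.3) = (55.40, 6.300). Since MH ⟂ HT (tangency), |MT| = √(6.3² + 32.5²) = 33.10 regardless of where H sits on A1. So T lies on both circle(C, 83.31) and circle(M, 33.10); the above-CK intersection is T = (77.26, 31.16). H is the foot of the tangent from T: H = (60.84, 3.115).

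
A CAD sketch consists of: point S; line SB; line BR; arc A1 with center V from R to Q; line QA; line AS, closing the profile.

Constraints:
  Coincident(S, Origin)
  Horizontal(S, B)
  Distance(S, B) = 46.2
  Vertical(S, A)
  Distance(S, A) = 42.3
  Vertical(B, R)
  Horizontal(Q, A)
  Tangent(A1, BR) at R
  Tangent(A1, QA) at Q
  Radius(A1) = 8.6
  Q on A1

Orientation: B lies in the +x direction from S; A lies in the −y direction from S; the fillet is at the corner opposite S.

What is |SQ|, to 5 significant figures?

56.595

S is at the origin; S and B share the same y with |SB| = 46.2 and B on the +x side, so B = (46.200, 0.0000). S and A share the same x with |SA| = 42.3 and A on the −y side, so A = (0.0000, -42.300). The virtual corner opposite S is at (46.200, -42.300). The tangent condition forces VR to be normal to BR and A1 meets QA tangentially, so VQ is at right angles to QA, with radius 8.6, so the center V sits 8.6 in from both sides at V = (37.600, -33.700). That places the tangent points at R = (46.200, -33.700) on BR and Q = (37.600, -42.300) on QA. Then |SQ| = |Q − S| = 56.595.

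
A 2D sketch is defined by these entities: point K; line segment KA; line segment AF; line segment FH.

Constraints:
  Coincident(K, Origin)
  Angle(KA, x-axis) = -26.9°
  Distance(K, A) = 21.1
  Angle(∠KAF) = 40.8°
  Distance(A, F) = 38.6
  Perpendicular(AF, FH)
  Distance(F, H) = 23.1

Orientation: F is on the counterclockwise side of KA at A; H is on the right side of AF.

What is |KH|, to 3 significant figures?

43.3

K is at the origin; KA runs at -26.9° with length 21.1, so A = 21.1·(cos -26.9°, sin -26.9°) = (18.8, -9.55). ∠KAF = 40.8°, so AF runs at -26.9° + (180° − 40.8°) = 112° from the x-axis; with |AF| = 38.6, F = A + 38.6·(cos 112°, sin 112°) = (4.17, 26.2). AF ⟂ FH; with |FH| = 23.1 on the right of AF, H = F + 23.1·(0.925, 0.379) = (25.5, 34.9). Then |KH| = |H − K| = 43.3.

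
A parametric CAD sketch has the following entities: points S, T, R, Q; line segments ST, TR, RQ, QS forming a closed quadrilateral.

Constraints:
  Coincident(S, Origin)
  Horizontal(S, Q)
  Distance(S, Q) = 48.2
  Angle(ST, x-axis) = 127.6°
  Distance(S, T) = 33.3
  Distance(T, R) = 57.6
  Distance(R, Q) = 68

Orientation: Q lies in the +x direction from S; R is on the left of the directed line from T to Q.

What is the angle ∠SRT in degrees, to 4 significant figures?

29.40°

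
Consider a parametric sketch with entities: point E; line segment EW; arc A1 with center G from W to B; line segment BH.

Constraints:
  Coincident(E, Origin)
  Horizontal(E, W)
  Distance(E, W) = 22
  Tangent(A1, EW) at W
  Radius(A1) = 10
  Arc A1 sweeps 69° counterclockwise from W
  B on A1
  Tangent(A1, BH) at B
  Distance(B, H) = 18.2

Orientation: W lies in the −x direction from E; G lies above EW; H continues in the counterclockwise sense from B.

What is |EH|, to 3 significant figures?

24.2

On A1, W sits at bearing -90° from G; a 69° counterclockwise sweep puts B at bearing -21°, so B = G + 10.0·(cos -21°, sin -21°) = (-12.7, 6.42). A1 meets BH tangentially, so GB is at right angles to BH, so BH runs along (−sin -21°, cos -21°); with |BH| = 18.2, H = (-6.14, 23.4). Then |EH| = |H − E| = 24.2.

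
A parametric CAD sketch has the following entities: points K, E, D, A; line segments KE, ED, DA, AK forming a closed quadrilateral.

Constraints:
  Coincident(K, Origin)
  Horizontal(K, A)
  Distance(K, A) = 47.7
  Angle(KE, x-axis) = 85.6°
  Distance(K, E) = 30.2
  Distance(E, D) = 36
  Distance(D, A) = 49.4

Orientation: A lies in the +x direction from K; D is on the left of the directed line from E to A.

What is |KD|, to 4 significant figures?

58.28

Checks: |KA| = 47.70 ✓; |KE| = 30.20 ✓; |ED| = 36.00 ✓; |DA| = 49.40 ✓.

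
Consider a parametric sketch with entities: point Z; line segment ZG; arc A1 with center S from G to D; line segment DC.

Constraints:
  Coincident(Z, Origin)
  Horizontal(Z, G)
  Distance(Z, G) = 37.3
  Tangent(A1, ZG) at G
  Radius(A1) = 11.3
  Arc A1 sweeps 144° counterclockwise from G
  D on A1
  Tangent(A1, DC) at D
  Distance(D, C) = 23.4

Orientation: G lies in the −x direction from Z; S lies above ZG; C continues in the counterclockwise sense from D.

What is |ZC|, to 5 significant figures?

60.237

On A1, G sits at bearing -90° from S; a 144° counterclockwise sweep puts D at bearing 54°, so D = S + 11.3·(cos 54°, sin 54°) = (-30.658, 20.442). A1 meets DC tangentially, so SD is at right angles to DC, so DC runs along (−sin 54°, cos 54°); with |DC| = 23.4, C = (-49.589, 34.196). Then |ZC| = |C − Z| = 60.237.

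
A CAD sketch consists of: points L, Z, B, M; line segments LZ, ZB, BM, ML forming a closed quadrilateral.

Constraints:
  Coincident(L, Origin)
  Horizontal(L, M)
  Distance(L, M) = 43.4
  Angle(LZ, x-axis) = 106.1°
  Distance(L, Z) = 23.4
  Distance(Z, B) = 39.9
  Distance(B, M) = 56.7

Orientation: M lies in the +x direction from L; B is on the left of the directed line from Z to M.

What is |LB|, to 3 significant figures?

55.8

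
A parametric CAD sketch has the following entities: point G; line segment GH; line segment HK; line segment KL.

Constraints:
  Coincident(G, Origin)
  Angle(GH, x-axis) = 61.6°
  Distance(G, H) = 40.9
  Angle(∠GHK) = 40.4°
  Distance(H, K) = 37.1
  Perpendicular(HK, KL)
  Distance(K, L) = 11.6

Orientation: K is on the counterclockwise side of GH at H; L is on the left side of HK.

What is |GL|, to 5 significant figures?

16.053

G is at the origin; GH runs at 61.6° with length 40.9, so H = 40.9·(cos 61.6°, sin 61.6°) = (19.453, 35.978). ∠GHK = 40.4°, so HK runs at 61.6° + (180° − 40.4°) = 201.20° from the x-axis; with |HK| = 37.1, K = H + 37.1·(cos 201.20°, sin 201.20°) = (-15.136, 22.561). The perpendicularity gives KL at right angles to HK; with |KL| = 11.6 on the left of HK, L = K + 11.6·(0.36162, -0.93232) = (-10.941, 11.746). Then |GL| = |L − G| = 16.053.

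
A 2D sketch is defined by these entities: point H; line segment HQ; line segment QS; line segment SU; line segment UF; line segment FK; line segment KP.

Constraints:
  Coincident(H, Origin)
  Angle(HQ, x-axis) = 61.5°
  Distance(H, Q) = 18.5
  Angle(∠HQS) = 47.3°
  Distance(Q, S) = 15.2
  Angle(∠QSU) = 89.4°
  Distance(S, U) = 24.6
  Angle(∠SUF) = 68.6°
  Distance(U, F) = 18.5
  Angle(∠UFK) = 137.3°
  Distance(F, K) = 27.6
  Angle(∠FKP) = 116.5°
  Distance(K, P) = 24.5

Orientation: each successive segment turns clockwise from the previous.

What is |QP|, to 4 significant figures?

26.56

∠UFK = 137.3° gives FK at 44.10° from the x-axis; with |FK| = 27.6, K = (11.21, 31.86). ∠FKP = 116.5° gives KP at -19.40° from the x-axis; with |KP| = 24.5, P = (34.32, 23.73). Then |QP| = |P − Q| = 26.56.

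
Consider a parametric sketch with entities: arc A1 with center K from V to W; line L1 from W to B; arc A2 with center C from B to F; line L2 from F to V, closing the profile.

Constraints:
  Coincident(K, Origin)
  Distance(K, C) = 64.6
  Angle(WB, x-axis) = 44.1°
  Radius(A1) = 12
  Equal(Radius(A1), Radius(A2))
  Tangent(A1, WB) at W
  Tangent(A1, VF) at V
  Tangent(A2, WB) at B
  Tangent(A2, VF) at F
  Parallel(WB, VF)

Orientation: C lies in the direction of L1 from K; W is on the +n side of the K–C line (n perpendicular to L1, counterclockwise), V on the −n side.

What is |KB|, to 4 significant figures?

65.71

Tangency of A1 to both parallel lines with radius 12.0 puts W and V at K ± 12.0·n: W = (-8.351, 8.618), V = (8.351, -8.618). Equal radii place B and F the same way about C: B = C + 12.0·n = (38.04, 53.57), F = C − 12.0·n = (54.74, 36.34). Then |KB| = |B − K| = 65.71.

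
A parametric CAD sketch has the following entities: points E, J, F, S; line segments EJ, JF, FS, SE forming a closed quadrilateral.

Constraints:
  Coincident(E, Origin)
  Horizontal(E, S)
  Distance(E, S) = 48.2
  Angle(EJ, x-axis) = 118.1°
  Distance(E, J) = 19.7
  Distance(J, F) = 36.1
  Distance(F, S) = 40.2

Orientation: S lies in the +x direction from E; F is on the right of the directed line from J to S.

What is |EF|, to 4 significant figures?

16.53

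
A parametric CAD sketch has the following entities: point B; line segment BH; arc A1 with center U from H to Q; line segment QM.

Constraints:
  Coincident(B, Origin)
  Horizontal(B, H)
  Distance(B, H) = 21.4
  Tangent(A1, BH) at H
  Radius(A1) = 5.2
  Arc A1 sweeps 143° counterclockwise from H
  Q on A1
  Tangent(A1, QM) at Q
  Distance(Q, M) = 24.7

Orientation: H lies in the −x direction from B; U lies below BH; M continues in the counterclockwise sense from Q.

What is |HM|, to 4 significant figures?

29.36

On A1, H sits at bearing 90° from U; a 143° counterclockwise sweep puts Q at bearing 233°, so Q = U + 5.2·(cos 233°, sin 233°) = (-24.53, -9.353). A1 meets QM tangentially, so UQ is at right angles to QM, so QM runs along (−sin 233°, cos 233°); with |QM| = 24.7, M = (-4.803, -24.22). Then |HM| = |M − H| = 29.36.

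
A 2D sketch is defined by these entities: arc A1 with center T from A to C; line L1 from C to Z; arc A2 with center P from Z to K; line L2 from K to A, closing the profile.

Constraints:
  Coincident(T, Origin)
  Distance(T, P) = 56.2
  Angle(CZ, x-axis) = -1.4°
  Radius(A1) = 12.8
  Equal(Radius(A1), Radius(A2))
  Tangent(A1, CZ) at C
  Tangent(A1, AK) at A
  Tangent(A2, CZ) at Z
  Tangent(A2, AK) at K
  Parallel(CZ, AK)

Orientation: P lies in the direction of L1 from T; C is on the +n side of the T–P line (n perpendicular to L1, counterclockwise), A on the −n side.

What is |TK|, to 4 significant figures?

57.64

The slot axis is L1's direction at -1.4°, so u = (cos -1.4°, sin -1.4°) = (0.9997, -0.02443) and n = (−sin -1.4°, cos -1.4°) = (0.02443, 0.9997). T is at the origin and P lies 56.2 along u from T, so P = 56.2·u = (56.18, -1.373). Tangency of A1 to both parallel lines with radius 12.8 puts C and A at T ± 12.8·n: C = (0.3127, 12.80), A = (-0.3127, -12.80). Equal radii place Z and K the same way about P: Z = P + 12.8·n = (56.50, 11.42), K = P − 12.8·n = (55.87, -14.17). Then |TK| = |K − T| = 57.64.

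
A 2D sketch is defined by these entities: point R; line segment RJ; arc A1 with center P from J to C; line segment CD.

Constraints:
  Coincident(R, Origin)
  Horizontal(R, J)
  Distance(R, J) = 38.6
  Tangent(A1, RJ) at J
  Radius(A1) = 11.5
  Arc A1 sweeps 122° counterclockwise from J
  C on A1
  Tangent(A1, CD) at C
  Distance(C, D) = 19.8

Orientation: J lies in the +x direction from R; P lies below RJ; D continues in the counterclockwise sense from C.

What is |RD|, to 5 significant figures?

52.249

On A1, J sits at bearing 90° from P; a 122° counterclockwise sweep puts C at bearing 212°, so C = P + 11.5·(cos 212°, sin 212°) = (28.847, -17.594). Tangency of A1 to CD means the radius PC is perpendicular to CD, so CD runs along (−sin 212°, cos 212°); with |CD| = 19.8, D = (39.340, -34.385). Then |RD| = |D − R| = 52.249.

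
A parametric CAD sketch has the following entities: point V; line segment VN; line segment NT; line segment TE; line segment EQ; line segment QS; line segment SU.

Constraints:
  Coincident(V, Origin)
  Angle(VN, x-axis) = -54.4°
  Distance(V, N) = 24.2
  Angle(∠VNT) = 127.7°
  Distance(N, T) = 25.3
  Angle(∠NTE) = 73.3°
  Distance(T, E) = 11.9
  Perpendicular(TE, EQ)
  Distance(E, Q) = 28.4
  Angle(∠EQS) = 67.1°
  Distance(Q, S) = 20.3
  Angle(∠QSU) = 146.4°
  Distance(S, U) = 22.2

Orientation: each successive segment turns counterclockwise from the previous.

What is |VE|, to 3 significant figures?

37.5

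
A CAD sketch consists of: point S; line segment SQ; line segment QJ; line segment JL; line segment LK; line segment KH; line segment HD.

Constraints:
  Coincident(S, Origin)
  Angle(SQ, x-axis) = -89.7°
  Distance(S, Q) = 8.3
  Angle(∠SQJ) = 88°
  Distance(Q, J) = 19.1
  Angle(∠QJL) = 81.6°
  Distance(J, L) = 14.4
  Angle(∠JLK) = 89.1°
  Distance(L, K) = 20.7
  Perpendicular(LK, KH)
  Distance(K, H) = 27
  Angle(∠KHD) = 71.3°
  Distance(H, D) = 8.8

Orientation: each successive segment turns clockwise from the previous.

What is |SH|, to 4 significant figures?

24.05

S is at the origin; SQ runs at -89.7° with length 8.3, so Q = (0.04346, -8.300). ∠SQJ = 88.0° gives QJ at 178.3° from the x-axis; with |QJ| = 19.1, J = (-19.05, -7.733). ∠QJL = 81.6° gives JL at 79.90° from the x-axis; with |JL| = 14.4, L = (-16.52, 6.444). ∠JLK = 89.1° gives LK at -11.00° from the x-axis; with |LK| = 20.7, K = (3.797, 2.494). LK is perpendicular to KH, so KH runs at -101.0°; with |KH| = 27.0, H = (-1.355, -24.01). Then |SH| = |H − S| = 24.05.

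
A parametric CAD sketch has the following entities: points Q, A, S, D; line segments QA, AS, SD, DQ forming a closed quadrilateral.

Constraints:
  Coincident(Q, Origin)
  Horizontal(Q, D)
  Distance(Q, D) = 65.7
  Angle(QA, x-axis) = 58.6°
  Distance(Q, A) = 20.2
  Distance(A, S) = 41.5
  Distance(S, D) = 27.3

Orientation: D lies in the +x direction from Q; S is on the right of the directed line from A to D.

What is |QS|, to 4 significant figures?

42.28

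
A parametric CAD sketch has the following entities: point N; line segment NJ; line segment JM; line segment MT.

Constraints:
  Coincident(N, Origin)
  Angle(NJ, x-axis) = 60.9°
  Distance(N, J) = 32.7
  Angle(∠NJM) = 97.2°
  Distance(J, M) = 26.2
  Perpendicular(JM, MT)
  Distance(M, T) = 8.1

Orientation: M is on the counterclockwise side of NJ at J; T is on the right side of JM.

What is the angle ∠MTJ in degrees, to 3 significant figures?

72.8°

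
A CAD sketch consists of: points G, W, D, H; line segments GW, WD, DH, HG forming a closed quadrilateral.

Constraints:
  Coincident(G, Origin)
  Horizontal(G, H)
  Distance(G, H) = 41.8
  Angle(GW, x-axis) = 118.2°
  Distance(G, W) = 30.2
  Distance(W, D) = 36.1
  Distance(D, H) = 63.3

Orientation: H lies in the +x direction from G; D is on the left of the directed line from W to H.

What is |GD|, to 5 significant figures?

54.921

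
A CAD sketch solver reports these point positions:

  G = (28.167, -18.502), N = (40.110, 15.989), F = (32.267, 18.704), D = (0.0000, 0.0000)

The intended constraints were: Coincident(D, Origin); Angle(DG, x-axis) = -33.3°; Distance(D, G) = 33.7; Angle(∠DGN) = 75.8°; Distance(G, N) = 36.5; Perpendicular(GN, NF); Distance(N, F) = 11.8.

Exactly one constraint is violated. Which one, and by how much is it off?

Distance(N, F) = 11.8 — off by 3.50.

D = (0.00, 0.00) ✓; DG at -33.30° ✓; |DG| = 33.70 ✓; ∠DGN = 75.80° ✓; |GN| = 36.50 ✓; ∠(GN, NF) = 90.00° ✓; |NF| = 8.300 ✗.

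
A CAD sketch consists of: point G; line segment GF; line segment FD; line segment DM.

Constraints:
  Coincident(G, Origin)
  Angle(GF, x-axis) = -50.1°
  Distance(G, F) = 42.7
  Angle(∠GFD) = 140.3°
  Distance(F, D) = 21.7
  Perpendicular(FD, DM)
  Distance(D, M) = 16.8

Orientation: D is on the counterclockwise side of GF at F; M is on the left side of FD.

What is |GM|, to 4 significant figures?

55.55

G is at the origin; GF runs at -50.1° with length 42.7, so F = 42.7·(cos -50.1°, sin -50.1°) = (27.39, -32.76). ∠GFD = 140.3°, so FD runs at -50.1° + (180° − 140.3°) = -10.40° from the x-axis; with |FD| = 21.7, D = F + 21.7·(cos -10.40°, sin -10.40°) = (48.73, -36.68). FD ⟂ DM; with |DM| = 16.8 on the left of FD, M = D + 16.8·(0.1805, 0.9836) = (51.77, -20.15). Then |GM| = |M − G| = 55.55.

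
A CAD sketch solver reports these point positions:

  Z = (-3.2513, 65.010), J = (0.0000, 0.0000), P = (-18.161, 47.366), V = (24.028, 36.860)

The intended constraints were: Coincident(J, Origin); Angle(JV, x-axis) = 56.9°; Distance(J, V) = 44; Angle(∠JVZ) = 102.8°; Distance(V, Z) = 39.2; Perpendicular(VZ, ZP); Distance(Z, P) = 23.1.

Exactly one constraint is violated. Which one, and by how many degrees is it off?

Perpendicular(VZ, ZP) — off by 5.70°.

J = (0.00, 0.00) ✓; JV at 56.90° ✓; |JV| = 44.00 ✓; ∠JVZ = 102.8° ✓; |VZ| = 39.20 ✓; ∠(VZ, ZP) = 95.70° ✗; |ZP| = 23.10 ✓.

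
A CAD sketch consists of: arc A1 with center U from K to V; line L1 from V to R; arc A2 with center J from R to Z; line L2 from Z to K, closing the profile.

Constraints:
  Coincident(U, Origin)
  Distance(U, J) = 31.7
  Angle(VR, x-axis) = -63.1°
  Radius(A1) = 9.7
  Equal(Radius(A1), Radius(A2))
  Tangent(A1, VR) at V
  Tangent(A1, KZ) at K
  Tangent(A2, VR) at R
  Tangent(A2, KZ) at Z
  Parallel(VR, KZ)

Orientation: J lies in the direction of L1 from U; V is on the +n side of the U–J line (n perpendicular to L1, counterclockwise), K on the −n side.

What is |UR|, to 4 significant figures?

33.15

Tangency of A1 to both parallel lines with radius 9.7 puts V and K at U ± 9.7·n: V = (8.650, 4.389), K = (-8.650, -4.389). Equal radii place R and Z the same way about J: R = J + 9.7·n = (22.99, -23.88), Z = J − 9.7·n = (5.692, -32.66). Then |UR| = |R − U| = 33.15.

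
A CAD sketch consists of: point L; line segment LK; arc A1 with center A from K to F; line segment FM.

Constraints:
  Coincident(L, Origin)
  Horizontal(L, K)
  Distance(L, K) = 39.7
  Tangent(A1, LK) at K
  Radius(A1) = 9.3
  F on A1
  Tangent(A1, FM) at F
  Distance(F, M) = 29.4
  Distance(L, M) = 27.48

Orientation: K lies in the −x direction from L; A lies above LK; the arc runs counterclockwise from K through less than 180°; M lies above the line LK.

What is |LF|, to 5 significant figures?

33.059

L is at the origin; L and K share the same y with |LK| = 39.7 and K on the −x side, so K = (-39.700, 0.0000). Since A1 is tangent to LK there, AK ⟂ LK, so A = K + (0, 9.3) = (-39.700, 9.3000). Since AF ⟂ FM (tangency), |AM| = √(9.3² + 29.4²) = 30.836 regardless of where F sits on A1. So M lies on both circle(L, 27.48) and circle(A, 30.836); the above-LK intersection is M = (-12.775, 24.330). F is the foot of the tangent from M: F = (-32.929, 2.9248).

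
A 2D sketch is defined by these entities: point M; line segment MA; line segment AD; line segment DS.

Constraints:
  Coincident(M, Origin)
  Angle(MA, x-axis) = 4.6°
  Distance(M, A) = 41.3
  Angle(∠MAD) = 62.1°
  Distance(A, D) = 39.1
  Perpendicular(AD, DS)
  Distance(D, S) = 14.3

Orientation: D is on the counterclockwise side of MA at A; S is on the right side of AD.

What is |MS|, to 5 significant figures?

54.513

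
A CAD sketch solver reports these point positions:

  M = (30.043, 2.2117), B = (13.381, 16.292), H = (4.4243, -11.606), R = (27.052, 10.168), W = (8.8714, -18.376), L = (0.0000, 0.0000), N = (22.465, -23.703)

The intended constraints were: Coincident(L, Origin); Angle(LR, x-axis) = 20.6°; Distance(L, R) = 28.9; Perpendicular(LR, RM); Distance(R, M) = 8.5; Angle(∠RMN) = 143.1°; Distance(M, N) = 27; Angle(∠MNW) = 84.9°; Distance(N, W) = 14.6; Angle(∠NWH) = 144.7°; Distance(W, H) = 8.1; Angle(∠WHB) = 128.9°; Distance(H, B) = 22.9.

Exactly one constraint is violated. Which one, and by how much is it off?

Distance(H, B) = 22.9 — off by 6.40.

L = (0.00, 0.00) ✓; LR at 20.60° ✓; |LR| = 28.90 ✓; ∠(LR, RM) = 90.00° ✓; |RM| = 8.500 ✓; ∠RMN = 143.1° ✓; |MN| = 27.00 ✓; ∠MNW = 84.90° ✓; |NW| = 14.60 ✓; ∠NWH = 144.7° ✓; |WH| = 8.100 ✓; ∠WHB = 128.9° ✓; |HB| = 29.30 ✗.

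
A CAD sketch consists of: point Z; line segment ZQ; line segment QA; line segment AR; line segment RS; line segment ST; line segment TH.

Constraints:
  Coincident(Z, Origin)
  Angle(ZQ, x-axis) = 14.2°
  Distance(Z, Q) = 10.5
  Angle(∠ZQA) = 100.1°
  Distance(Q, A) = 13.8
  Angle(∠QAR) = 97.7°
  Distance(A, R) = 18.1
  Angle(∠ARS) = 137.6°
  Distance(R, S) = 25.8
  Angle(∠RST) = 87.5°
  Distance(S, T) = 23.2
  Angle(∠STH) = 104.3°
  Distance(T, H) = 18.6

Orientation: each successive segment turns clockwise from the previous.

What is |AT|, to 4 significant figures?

39.70

∠ARS = 137.6° gives RS at 169.6° from the x-axis; with |RS| = 25.8, S = (-24.87, -14.94). ∠RST = 87.5° gives ST at 77.10° from the x-axis; with |ST| = 23.2, T = (-19.69, 7.679). Then |AT| = |T − A| = 39.70.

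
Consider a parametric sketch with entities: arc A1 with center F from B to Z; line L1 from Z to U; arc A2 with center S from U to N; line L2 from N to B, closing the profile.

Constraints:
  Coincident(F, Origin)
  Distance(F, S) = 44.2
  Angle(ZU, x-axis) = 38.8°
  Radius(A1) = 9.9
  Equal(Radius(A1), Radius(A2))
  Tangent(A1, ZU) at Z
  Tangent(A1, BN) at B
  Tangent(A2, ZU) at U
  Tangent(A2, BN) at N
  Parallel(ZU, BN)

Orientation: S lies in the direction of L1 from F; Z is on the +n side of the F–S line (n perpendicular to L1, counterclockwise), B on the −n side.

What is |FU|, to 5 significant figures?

45.295

The slot axis is L1's direction at 38.8°, so u = (cos 38.8°, sin 38.8°) = (0.77934, 0.62660) and n = (−sin 38.8°, cos 38.8°) = (-0.62660, 0.77934). F is at the origin and S lies 44.2 along u from F, so S = 44.2·u = (34.447, 27.696). Tangency of A1 to both parallel lines with radius 9.9 puts Z and B at F ± 9.9·n: Z = (-6.2034, 7.7154), B = (6.2034, -7.7154). Equal radii place U and N the same way about S: U = S + 9.9·n = (28.243, 35.411), N = S − 9.9·n = (40.650, 19.980). Then |FU| = |U − F| = 45.295.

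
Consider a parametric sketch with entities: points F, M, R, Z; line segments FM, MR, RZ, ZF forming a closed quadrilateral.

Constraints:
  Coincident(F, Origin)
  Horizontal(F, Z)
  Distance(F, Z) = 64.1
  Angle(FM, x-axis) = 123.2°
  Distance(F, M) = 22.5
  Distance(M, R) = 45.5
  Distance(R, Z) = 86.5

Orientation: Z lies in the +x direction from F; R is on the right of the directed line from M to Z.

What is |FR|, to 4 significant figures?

32.03

Checks: |MR| = 45.50 ✓; |RZ| = 86.50 ✓.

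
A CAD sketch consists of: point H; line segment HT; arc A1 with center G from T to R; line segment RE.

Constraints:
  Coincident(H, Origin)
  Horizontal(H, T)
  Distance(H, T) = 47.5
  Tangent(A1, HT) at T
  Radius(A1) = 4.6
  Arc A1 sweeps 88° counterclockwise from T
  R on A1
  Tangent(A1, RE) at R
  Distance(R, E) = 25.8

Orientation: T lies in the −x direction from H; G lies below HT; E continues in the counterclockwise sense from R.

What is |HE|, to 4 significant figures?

61.01

On A1, T sits at bearing 90° from G; an 88° counterclockwise sweep puts R at bearing 178°, so R = G + 4.6·(cos 178°, sin 178°) = (-52.10, -4.439). A1 meets RE tangentially, so GR is at right angles to RE, so RE runs along (−sin 178°, cos 178°); with |RE| = 25.8, E = (-53.00, -30.22). Then |HE| = |E − H| = 61.01.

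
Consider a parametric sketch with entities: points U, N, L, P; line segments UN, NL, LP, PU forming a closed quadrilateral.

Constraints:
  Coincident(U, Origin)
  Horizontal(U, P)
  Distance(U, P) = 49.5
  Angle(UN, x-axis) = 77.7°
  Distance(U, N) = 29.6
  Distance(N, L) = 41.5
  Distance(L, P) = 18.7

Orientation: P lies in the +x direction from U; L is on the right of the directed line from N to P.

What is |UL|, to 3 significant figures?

31.6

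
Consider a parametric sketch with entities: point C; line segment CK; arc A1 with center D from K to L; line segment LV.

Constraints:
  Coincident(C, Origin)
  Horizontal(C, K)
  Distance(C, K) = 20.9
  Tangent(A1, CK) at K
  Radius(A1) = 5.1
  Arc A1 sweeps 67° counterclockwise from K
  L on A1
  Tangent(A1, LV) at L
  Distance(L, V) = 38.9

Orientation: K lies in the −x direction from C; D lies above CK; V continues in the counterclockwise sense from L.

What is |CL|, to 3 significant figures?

16.5

The tangent condition forces DK to be normal to CK, so D = K + (0, 5.1) = (-20.9, 5.10). On A1, K sits at bearing -90° from D; a 67° counterclockwise sweep puts L at bearing -23°, so L = D + 5.1·(cos -23°, sin -23°) = (-16.2, 3.11). Then |CL| = |L − C| = 16.5.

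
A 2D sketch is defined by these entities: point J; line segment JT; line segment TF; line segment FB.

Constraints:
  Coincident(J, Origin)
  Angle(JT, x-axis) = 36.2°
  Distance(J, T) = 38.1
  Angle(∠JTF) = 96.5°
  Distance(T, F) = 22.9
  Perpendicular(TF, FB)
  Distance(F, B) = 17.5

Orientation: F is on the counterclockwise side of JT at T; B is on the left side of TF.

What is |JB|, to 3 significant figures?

34.0

∠JTF = 96.5°, so TF runs at 36.2° + (180° − 96.5°) = 120° from the x-axis; with |TF| = 22.9, F = T + 22.9·(cos 120°, sin 120°) = (19.4, 42.4). TF ⟂ FB; with |FB| = 17.5 on the left of TF, B = F + 17.5·(-0.869, -0.495) = (4.20, 33.7). Then |JB| = |B − J| = 34.0.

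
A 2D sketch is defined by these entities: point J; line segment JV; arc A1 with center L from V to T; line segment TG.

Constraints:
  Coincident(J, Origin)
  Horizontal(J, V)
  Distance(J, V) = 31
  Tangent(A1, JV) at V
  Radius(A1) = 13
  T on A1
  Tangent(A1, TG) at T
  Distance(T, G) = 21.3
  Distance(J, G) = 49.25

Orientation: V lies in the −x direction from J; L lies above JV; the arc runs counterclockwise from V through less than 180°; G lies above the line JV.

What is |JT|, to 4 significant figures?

28.25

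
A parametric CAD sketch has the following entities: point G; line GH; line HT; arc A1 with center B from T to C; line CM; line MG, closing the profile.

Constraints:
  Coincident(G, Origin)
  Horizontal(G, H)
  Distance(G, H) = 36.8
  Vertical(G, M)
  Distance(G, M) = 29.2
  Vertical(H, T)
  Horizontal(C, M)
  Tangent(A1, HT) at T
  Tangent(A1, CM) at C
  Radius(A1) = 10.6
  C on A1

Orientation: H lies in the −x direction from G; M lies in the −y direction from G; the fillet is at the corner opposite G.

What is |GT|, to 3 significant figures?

41.2

G is at the origin; GH is horizontal with |GH| = 36.8 and H on the −x side, so H = (-36.8, 0.00). G and M share the same x with |GM| = 29.2 and M on the −y side, so M = (0.00, -29.2). The virtual corner opposite G is at (-36.8, -29.2). Tangency of A1 to HT means the radius BT is perpendicular to HT and tangency of A1 to CM means the radius BC is perpendicular to CM, with radius 10.6, so the center B sits 10.6 in from both sides at B = (-26.2, -18.6). That places the tangent points at T = (-36.8, -18.6) on HT and C = (-26.2, -29.2) on CM. Then |GT| = |T − G| = 41.2.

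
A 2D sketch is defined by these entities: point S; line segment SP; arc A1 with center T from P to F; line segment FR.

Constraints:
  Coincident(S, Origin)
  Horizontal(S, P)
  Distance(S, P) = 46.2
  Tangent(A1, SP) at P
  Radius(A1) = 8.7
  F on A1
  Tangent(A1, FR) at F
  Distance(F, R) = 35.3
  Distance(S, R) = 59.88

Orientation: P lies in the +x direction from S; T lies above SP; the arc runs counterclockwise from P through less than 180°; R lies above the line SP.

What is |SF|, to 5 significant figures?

55.525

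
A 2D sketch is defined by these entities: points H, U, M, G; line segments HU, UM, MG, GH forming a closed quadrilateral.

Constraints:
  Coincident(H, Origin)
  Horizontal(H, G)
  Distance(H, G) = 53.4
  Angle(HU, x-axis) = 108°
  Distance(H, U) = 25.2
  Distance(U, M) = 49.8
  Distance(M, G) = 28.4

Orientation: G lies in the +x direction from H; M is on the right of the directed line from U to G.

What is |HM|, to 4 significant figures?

29.60

H is at the origin; H and G share the same y with |HG| = 53.4 and G in +x, so G = (53.4, 0). HU runs at 108.0° with |HU| = 25.2, so U = (-7.787, 23.97). M is determined by |UM| = 49.8 and |MG| = 28.4 together: it lies at the intersection of circle(U, 49.8) and circle(G, 28.4). With |UG| = 65.71, the foot of the radical line on UG is 45.59 from U and the perpendicular offset is √(49.8² − 45.59²) = 20.04. Taking the right-of-UG solution: M = (27.35, -11.32).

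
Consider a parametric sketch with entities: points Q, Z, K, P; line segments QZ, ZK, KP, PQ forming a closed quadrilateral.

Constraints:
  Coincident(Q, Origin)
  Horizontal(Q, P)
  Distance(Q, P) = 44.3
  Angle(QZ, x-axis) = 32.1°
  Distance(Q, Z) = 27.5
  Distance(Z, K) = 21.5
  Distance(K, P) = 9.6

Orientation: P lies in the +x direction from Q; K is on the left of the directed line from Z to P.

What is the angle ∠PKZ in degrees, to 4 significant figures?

104.1°

Q is at the origin; Q and P share the same y with |QP| = 44.3 and P in +x, so P = (44.3, 0). QZ runs at 32.1° with |QZ| = 27.5, so Z = (23.30, 14.61). K is determined by |ZK| = 21.5 and |KP| = 9.6 together: it lies at the intersection of circle(Z, 21.5) and circle(P, 9.6). With |ZP| = 25.59, the foot of the radical line on ZP is 20.03 from Z and the perpendicular offset is √(21.5² − 20.03²) = 7.825. Taking the left-of-ZP solution: K = (44.20, 9.600).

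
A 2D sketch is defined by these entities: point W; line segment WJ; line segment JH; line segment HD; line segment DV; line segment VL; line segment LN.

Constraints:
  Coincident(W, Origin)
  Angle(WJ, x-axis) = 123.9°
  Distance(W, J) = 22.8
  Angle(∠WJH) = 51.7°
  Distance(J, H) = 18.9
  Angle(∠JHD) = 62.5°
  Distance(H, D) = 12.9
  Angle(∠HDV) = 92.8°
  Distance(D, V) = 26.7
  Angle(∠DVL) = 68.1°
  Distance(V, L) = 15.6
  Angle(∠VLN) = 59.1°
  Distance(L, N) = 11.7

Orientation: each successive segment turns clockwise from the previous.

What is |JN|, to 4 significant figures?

2.738

∠DVL = 68.1° gives VL at 39.00° from the x-axis; with |VL| = 15.6, L = (-11.90, 29.33). ∠VLN = 59.1° gives LN at -81.90° from the x-axis; with |LN| = 11.7, N = (-10.25, 17.74). Then |JN| = |N − J| = 2.738.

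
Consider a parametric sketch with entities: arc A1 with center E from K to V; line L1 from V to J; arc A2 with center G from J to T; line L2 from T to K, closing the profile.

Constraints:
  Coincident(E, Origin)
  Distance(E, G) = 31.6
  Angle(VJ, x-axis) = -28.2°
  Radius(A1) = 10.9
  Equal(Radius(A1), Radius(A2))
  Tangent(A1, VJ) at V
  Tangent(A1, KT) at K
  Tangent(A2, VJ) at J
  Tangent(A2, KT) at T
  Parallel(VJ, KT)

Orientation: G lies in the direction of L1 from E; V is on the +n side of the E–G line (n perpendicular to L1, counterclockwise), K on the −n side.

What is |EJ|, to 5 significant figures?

33.427

Tangency of A1 to both parallel lines with radius 10.9 puts V and K at E ± 10.9·n: V = (5.1508, 9.6062), K = (-5.1508, -9.6062). Equal radii place J and T the same way about G: J = G + 10.9·n = (33.000, -5.3264), T = G − 10.9·n = (22.698, -24.539). Then |EJ| = |J − E| = 33.427.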